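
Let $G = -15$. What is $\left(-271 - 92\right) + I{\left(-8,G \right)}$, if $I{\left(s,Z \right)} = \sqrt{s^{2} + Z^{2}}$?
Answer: $-346$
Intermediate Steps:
$I{\left(s,Z \right)} = \sqrt{Z^{2} + s^{2}}$
$\left(-271 - 92\right) + I{\left(-8,G \right)} = \left(-271 - 92\right) + \sqrt{\left(-15\right)^{2} + \left(-8\right)^{2}} = -363 + \sqrt{225 + 64} = -363 + \sqrt{289} = -363 + 17 = -346$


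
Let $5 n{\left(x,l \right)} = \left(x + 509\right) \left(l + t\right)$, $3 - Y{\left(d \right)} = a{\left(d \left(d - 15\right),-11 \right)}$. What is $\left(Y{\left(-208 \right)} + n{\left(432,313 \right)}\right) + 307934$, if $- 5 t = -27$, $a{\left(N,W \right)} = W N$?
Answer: $\frac{21952097}{25} \approx 8.7808 \cdot 10^{5}$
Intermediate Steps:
$a{\left(N,W \right)} = N W$
$t = \frac{27}{5}$ ($t = \left(- \frac{1}{5}\right) \left(-27\right) = \frac{27}{5} \approx 5.4$)
$Y{\left(d \right)} = 3 + 11 d \left(-15 + d\right)$ ($Y{\left(d \right)} = 3 - d \left(d - 15\right) \left(-11\right) = 3 - d \left(-15 + d\right) \left(-11\right) = 3 - - 11 d \left(-15 + d\right) = 3 + 11 d \left(-15 + d\right)$)
$n{\left(x,l \right)} = \frac{\left(509 + x\right) \left(\frac{27}{5} + l\right)}{5}$ ($n{\left(x,l \right)} = \frac{\left(x + 509\right) \left(l + \frac{27}{5}\right)}{5} = \frac{\left(509 + x\right) \left(\frac{27}{5} + l\right)}{5}$)
$\left(Y{\left(-208 \right)} + n{\left(432,313 \right)}\right) + 307934 = \left(\left(3 + 11 \left(-208\right) \left(-15 - 208\right)\right) + \left(\frac{13743}{25} + \frac{27}{25} \cdot 432 + \frac{509}{5} \cdot 313 + \frac{1}{5} \cdot 313 \cdot 432\right)\right) + 307934 = \left(\left(3 + 11 \left(-208\right) \left(-223\right)\right) + \left(\frac{13743}{25} + \frac{11664}{25} + \frac{159317}{5} + \frac{135216}{5}\right)\right) + 307934 = \left(\left(3 + 510224\right) + \frac{1498072}{25}\right) + 307934 = \left(510227 + \frac{1498072}{25}\right) + 307934 = \frac{14253747}{25} + 307934 = \frac{21952097}{25}$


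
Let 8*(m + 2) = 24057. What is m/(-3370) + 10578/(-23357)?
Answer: -846708517/629704720 ≈ -1.3446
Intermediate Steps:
m = 24041/8 (m = -2 + (1/8)*24057 = -2 + 24057/8 = 24041/8 ≈ 3005.1)
m/(-3370) + 10578/(-23357) = (24041/8)/(-3370) + 10578/(-23357) = (24041/8)*(-1/3370) + 10578*(-1/23357) = -24041/26960 - 10578/23357 = -846708517/629704720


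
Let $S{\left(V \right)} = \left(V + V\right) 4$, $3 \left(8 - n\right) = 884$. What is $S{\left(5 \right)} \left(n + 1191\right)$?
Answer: $\frac{108520}{3} \approx 36173.0$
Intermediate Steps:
$n = - \frac{860}{3}$ ($n = 8 - \frac{884}{3} = - \frac{860}{3} \approx -286.67$)
$S{\left(V \right)} = 8 V$ ($S{\left(V \right)} = 2 V 4 = 8 V$)
$S{\left(5 \right)} \left(n + 1191\right) = 8 \cdot 5 \left(- \frac{860}{3} + 1191\right) = 40 \cdot \frac{2713}{3} = \frac{108520}{3}$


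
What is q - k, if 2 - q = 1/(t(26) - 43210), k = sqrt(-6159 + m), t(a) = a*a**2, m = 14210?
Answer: 51269/25634 - sqrt(8051) ≈ -87.727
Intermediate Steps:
t(a) = a**3
k = sqrt(8051) (k = sqrt(-6159 + 14210) = sqrt(8051) ≈ 89.727)
q = 51269/25634 (q = 2 - 1/(26**3 - 43210) = 2 - 1/(17576 - 43210) = 2 - 1/(-25634) = 2 - 1*(-1/25634) = 2 + 1/25634 = 51269/25634 ≈ 2.0000)
q - k = 51269/25634 - sqrt(8051)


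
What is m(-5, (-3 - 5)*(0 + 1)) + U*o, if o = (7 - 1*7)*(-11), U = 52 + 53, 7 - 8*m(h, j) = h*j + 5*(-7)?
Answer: ¼ ≈ 0.25000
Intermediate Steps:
m(h, j) = 21/4 - h*j/8 (m(h, j) = 7/8 - (h*j + 5*(-7))/8 = 7/8 - (h*j - 35)/8 = 7/8 - (-35 + h*j)/8 = 7/8 + (35/8 - h*j/8) = 21/4 - h*j/8)
U = 105
o = 0 (o = (7 - 7)*(-11) = 0*(-11) = 0)
m(-5, (-3 - 5)*(0 + 1)) + U*o = (21/4 - ⅛*(-5)*(-3 - 5)*(0 + 1)) + 105*0 = (21/4 - ⅛*(-5)*(-8*1)) + 0 = (21/4 - ⅛*(-5)*(-8)) + 0 = (21/4 - 5) + 0 = ¼ + 0 = ¼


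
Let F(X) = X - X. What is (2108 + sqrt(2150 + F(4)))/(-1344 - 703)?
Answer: -2108/2047 - 5*sqrt(86)/2047 ≈ -1.0525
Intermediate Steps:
F(X) = 0
(2108 + sqrt(2150 + F(4)))/(-1344 - 703) = (2108 + sqrt(2150 + 0))/(-1344 - 703) = (2108 + sqrt(2150))/(-2047) = (2108 + 5*sqrt(86))*(-1/2047) = -2108/2047 - 5*sqrt(86)/2047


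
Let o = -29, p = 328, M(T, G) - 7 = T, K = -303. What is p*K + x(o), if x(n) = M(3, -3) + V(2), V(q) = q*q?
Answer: -99370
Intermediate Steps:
M(T, G) = 7 + T
V(q) = q²
x(n) = 14 (x(n) = (7 + 3) + 2² = 10 + 4 = 14)
p*K + x(o) = 328*(-303) + 14 = -99384 + 14 = -99370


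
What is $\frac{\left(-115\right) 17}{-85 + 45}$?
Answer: $\frac{391}{8} \approx 48.875$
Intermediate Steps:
$\frac{\left(-115\right) 17}{-85 + 45} = - \frac{1955}{-40} = \left(-1955\right) \left(- \frac{1}{40}\right) = \frac{391}{8}$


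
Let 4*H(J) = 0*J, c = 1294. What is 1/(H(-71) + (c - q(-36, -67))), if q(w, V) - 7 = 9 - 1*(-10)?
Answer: 1/1268 ≈ 0.00078864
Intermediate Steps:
q(w, V) = 26 (q(w, V) = 7 + (9 - 1*(-10)) = 7 + (9 + 10) = 7 + 19 = 26)
H(J) = 0 (H(J) = (0*J)/4 = (¼)*0 = 0)
1/(H(-71) + (c - q(-36, -67))) = 1/(0 + (1294 - 1*26)) = 1/(0 + (1294 - 26)) = 1/(0 + 1268) = 1/1268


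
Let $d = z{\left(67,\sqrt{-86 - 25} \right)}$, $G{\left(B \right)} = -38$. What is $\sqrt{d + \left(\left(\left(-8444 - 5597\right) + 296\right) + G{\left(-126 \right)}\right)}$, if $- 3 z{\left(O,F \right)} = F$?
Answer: $\frac{\sqrt{-124047 - 3 i \sqrt{111}}}{3} \approx 0.014957 - 117.4 i$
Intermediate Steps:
$z{\left(O,F \right)} = - \frac{F}{3}$
$d = - \frac{i \sqrt{111}}{3}$ ($d = - \frac{\sqrt{-86 - 25}}{3} = - \frac{\sqrt{-111}}{3} = - \frac{i \sqrt{111}}{3} \approx - 3.5119 i$)
$\sqrt{d + \left(\left(\left(-8444 - 5597\right) + 296\right) + G{\left(-126 \right)}\right)} = \sqrt{- \frac{i \sqrt{111}}{3} + \left(\left(\left(-8444 - 5597\right) + 296\right) - 38\right)} = \sqrt{- \frac{i \sqrt{111}}{3} + \left(\left(-14041 + 296\right) - 38\right)} = \sqrt{- \frac{i \sqrt{111}}{3} - 13783} = \sqrt{-13783 - \frac{i \sqrt{111}}{3}}$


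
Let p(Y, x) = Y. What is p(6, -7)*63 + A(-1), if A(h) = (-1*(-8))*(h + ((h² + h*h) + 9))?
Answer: 458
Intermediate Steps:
A(h) = 72 + 8*h + 16*h² (A(h) = 8*(h + ((h² + h²) + 9)) = 8*(h + (2*h² + 9)) = 8*(h + (9 + 2*h²)) = 8*(9 + h + 2*h²) = 72 + 8*h + 16*h²)
p(6, -7)*63 + A(-1) = 6*63 + (72 + 8*(-1) + 16*(-1)²) = 378 + (72 - 8 + 16*1) = 378 + (72 - 8 + 16) = 378 + 80 = 458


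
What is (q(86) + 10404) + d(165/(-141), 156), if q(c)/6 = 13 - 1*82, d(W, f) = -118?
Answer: 9872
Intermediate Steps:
q(c) = -414 (q(c) = 6*(13 - 1*82) = 6*(13 - 82) = 6*(-69) = -414)
(q(86) + 10404) + d(165/(-141), 156) = (-414 + 10404) - 118 = 9990 - 118 = 9872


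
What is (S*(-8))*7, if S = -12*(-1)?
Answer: -672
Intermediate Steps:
S = 12
(S*(-8))*7 = (12*(-8))*7 = -96*7 = -672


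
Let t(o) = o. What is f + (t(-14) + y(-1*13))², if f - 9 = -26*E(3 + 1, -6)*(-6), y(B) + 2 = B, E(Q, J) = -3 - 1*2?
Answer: 70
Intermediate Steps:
E(Q, J) = -5 (E(Q, J) = -3 - 2 = -5)
y(B) = -2 + B
f = -771 (f = 9 - 26*(-5)*(-6) = 9 + 130*(-6) = 9 - 780 = -771)
f + (t(-14) + y(-1*13))² = -771 + (-14 + (-2 - 1*13))² = -771 + (-14 + (-2 - 13))² = -771 + (-14 - 15)² = -771 + (-29)² = -771 + 841 = 70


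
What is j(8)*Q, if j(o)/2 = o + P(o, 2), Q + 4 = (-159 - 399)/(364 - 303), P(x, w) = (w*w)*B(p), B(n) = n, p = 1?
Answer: -19248/61 ≈ -315.54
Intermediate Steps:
P(x, w) = w² (P(x, w) = (w*w)*1 = w²*1 = w²)
Q = -802/61 (Q = -4 + (-159 - 399)/(364 - 303) = -4 - 558/61 = -802/61 ≈ -13.148)
j(o) = 8 + 2*o (j(o) = 2*(o + 2²) = 2*(o + 4) = 2*(4 + o) = 8 + 2*o)
j(8)*Q = (8 + 2*8)*(-802/61) = (8 + 16)*(-802/61) = 24*(-802/61) = -19248/61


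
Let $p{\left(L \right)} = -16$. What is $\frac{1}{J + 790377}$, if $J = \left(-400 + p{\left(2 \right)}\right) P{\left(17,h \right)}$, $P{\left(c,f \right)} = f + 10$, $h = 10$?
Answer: $\frac{1}{782057} \approx 1.2787 \cdot 10^{-6}$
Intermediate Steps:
$P{\left(c,f \right)} = 10 + f$
$J = -8320$ ($J = \left(-400 - 16\right) \left(10 + 10\right) = \left(-416\right) 20 = -8320$)
$\frac{1}{J + 790377} = \frac{1}{-8320 + 790377} = \frac{1}{782057}$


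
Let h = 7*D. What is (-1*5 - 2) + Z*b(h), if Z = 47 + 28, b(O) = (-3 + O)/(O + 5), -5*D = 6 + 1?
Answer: 193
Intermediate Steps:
D = -7/5 (D = -(6 + 1)/5 = -⅕*7 = -7/5 ≈ -1.4000)
h = -49/5 (h = 7*(-7/5) = -49/5 ≈ -9.8000)
b(O) = (-3 + O)/(5 + O)
Z = 75
(-1*5 - 2) + Z*b(h) = (-1*5 - 2) + 75*((-3 - 49/5)/(5 - 49/5)) = (-5 - 2) + 75*(-64/5/(-24/5)) = -7 + 75*(-5/24*(-64/5)) = -7 + 75*(8/3) = -7 + 200 = 193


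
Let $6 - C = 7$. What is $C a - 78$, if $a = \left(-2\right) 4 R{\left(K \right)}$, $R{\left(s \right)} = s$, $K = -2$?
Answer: $-94$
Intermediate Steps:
$C = -1$ ($C = 6 - 7 = -1$)
$a = 16$ ($a = \left(-2\right) 4 \left(-2\right) = \left(-8\right) \left(-2\right) = 16$)
$C a - 78 = \left(-1\right) 16 - 78 = -16 - 78 = -94$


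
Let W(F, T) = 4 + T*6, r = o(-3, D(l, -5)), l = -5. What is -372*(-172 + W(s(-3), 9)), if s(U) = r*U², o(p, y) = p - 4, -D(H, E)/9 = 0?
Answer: 42408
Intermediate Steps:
D(H, E) = 0 (D(H, E) = -9*0 = 0)
o(p, y) = -4 + p
r = -7 (r = -4 - 3 = -7)
s(U) = -7*U²
W(F, T) = 4 + 6*T
-372*(-172 + W(s(-3), 9)) = -372*(-172 + (4 + 6*9)) = -372*(-172 + (4 + 54)) = -372*(-172 + 58) = -372*(-114) = 42408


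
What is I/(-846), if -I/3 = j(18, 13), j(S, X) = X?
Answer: 13/282 ≈ 0.046099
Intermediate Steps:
I = -39 (I = -3*13 = -39)
I/(-846) = -39/(-846) = -39*(-1/846) = 13/282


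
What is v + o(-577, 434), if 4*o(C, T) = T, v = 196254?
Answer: 392725/2 ≈ 1.9636e+5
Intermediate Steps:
o(C, T) = T/4
v + o(-577, 434) = 196254 + (¼)*434 = 196254 + 217/2 = 392725/2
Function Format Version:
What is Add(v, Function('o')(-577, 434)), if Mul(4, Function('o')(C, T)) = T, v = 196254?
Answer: Rational(392725, 2) ≈ 1.9636e+5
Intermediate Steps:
Function('o')(C, T) = Mul(Rational(1, 4), T)
Add(v, Function('o')(-577, 434)) = Add(196254, Mul(Rational(1, 4), 434)) = Add(196254, Rational(217, 2)) = Rational(392725, 2)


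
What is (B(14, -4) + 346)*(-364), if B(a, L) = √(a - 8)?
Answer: -125944 - 364*√6 ≈ -1.2684e+5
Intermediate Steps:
B(a, L) = √(-8 + a)
(B(14, -4) + 346)*(-364) = (√(-8 + 14) + 346)*(-364) = (√6 + 346)*(-364) = (346 + √6)*(-364) = -125944 - 364*√6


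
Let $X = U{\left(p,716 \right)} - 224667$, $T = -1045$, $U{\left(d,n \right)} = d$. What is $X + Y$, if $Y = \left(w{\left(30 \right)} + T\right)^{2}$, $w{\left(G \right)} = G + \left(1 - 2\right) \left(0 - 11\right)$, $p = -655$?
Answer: $782694$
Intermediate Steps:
$w{\left(G \right)} = 11 + G$ ($w{\left(G \right)} = G - -11 = G + 11 = 11 + G$)
$X = -225322$ ($X = -655 - 224667 = -225322$)
$Y = 1008016$ ($Y = \left(\left(11 + 30\right) - 1045\right)^{2} = \left(41 - 1045\right)^{2} = \left(-1004\right)^{2} = 1008016$)
$X + Y = -225322 + 1008016 = 782694$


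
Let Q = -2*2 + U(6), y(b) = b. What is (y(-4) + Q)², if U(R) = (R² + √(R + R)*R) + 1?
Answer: 1273 + 696*√3 ≈ 2478.5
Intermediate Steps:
U(R) = 1 + R² + √2*R^(3/2) (U(R) = (R² + √(2*R)*R) + 1 = (R² + (√2*√R)*R) + 1 = (R² + √2*R^(3/2)) + 1 = 1 + R² + √2*R^(3/2))
Q = 33 + 12*√3 (Q = -2*2 + (1 + 6² + √2*6^(3/2)) = -4 + (1 + 36 + √2*(6*√6)) = -4 + (1 + 36 + 12*√3) = -4 + (37 + 12*√3) = 33 + 12*√3 ≈ 53.785)
(y(-4) + Q)² = (-4 + (33 + 12*√3))² = (29 + 12*√3)²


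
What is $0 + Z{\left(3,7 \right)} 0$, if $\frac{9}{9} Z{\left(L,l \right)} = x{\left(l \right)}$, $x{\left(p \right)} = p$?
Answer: $0$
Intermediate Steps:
$Z{\left(L,l \right)} = l$
$0 + Z{\left(3,7 \right)} 0 = 0 + 7 \cdot 0 = 0 + 0 = 0$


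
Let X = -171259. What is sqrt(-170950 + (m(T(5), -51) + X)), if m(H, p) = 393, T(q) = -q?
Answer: 2*I*sqrt(85454) ≈ 584.65*I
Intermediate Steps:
sqrt(-170950 + (m(T(5), -51) + X)) = sqrt(-170950 + (393 - 171259)) = sqrt(-170950 - 170866) = sqrt(-341816) = 2*I*sqrt(85454)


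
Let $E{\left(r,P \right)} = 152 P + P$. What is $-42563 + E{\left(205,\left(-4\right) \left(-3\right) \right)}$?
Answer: $-40727$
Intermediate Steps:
$E{\left(r,P \right)} = 153 P$
$-42563 + E{\left(205,\left(-4\right) \left(-3\right) \right)} = -42563 + 153 \left(\left(-4\right) \left(-3\right)\right) = -42563 + 153 \cdot 12 = -42563 + 1836 = -40727$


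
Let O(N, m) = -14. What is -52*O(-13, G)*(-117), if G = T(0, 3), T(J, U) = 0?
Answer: -85176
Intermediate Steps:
G = 0
-52*O(-13, G)*(-117) = -52*(-14)*(-117) = 728*(-117) = -85176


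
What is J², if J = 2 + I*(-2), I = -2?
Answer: 36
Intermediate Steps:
J = 6 (J = 2 - 2*(-2) = 2 + 4 = 6)
J² = 6² = 36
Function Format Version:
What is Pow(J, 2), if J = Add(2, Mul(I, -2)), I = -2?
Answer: 36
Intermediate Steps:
J = 6 (J = Add(2, Mul(-2, -2)) = Add(2, 4) = 6)
Pow(J, 2) = Pow(6, 2) = 36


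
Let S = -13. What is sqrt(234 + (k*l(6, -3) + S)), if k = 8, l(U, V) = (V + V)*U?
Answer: I*sqrt(67) ≈ 8.1853*I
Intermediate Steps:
l(U, V) = 2*U*V (l(U, V) = (2*V)*U = 2*U*V)
sqrt(234 + (k*l(6, -3) + S)) = sqrt(234 + (8*(2*6*(-3)) - 13)) = sqrt(234 + (8*(-36) - 13)) = sqrt(234 + (-288 - 13)) = sqrt(234 - 301) = sqrt(-67) = I*sqrt(67)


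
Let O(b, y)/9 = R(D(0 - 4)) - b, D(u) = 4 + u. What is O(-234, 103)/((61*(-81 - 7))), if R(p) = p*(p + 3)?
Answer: -1053/2684 ≈ -0.39232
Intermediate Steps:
R(p) = p*(3 + p)
O(b, y) = -9*b (O(b, y) = 9*((4 + (0 - 4))*(3 + (4 + (0 - 4))) - b) = 9*((4 - 4)*(3 + (4 - 4)) - b) = 9*(0*(3 + 0) - b) = 9*(0*3 - b) = 9*(0 - b) = 9*(-b) = -9*b)
O(-234, 103)/((61*(-81 - 7))) = (-9*(-234))/((61*(-81 - 7))) = 2106/((61*(-88))) = 2106/(-5368) = 2106*(-1/5368) = -1053/2684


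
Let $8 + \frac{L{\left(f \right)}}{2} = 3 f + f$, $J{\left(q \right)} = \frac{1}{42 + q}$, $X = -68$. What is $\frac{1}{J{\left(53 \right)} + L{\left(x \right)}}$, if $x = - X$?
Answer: $\frac{95}{50161} \approx 0.0018939$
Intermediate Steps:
$x = 68$ ($x = \left(-1\right) \left(-68\right) = 68$)
$L{\left(f \right)} = -16 + 8 f$ ($L{\left(f \right)} = -16 + 2 \left(3 f + f\right) = -16 + 2 \cdot 4 f = -16 + 8 f$)
$\frac{1}{J{\left(53 \right)} + L{\left(x \right)}} = \frac{1}{\frac{1}{42 + 53} + \left(-16 + 8 \cdot 68\right)} = \frac{1}{\frac{1}{95} + \left(-16 + 544\right)} = \frac{1}{\frac{1}{95} + 528} = \frac{1}{\frac{50161}{95}} = \frac{95}{50161}$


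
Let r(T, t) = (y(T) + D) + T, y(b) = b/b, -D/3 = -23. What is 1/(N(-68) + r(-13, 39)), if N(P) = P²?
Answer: 1/4681 ≈ 0.00021363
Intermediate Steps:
D = 69 (D = -3*(-23) = 69)
y(b) = 1
r(T, t) = 70 + T (r(T, t) = (1 + 69) + T = 70 + T)
1/(N(-68) + r(-13, 39)) = 1/((-68)² + (70 - 13)) = 1/(4624 + 57) = 1/4681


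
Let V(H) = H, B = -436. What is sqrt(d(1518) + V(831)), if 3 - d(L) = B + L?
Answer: 2*I*sqrt(62) ≈ 15.748*I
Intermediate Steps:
d(L) = 439 - L (d(L) = 3 - (-436 + L) = 3 + (436 - L) = 439 - L)
sqrt(d(1518) + V(831)) = sqrt((439 - 1*1518) + 831) = sqrt((439 - 1518) + 831) = sqrt(-1079 + 831) = sqrt(-248) = 2*I*sqrt(62)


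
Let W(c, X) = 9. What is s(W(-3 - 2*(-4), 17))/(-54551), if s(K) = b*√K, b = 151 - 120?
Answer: -93/54551 ≈ -0.0017048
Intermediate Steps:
b = 31
s(K) = 31*√K
s(W(-3 - 2*(-4), 17))/(-54551) = (31*√9)/(-54551) = (31*3)*(-1/54551) = 93*(-1/54551) = -93/54551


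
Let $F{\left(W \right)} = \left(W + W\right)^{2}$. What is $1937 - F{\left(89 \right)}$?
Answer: $-29747$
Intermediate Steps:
$F{\left(W \right)} = 4 W^{2}$ ($F{\left(W \right)} = \left(2 W\right)^{2} = 4 W^{2}$)
$1937 - F{\left(89 \right)} = 1937 - 4 \cdot 89^{2} = 1937 - 4 \cdot 7921 = 1937 - 31684 = -29747$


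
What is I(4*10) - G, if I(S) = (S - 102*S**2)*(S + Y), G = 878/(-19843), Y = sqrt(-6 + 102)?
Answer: -129503354322/19843 - 652640*sqrt(6) ≈ -8.1250e+6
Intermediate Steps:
Y = 4*sqrt(6) (Y = sqrt(96) = 4*sqrt(6) ≈ 9.7980)
G = -878/19843 (G = 878*(-1/19843) = -878/19843 ≈ -0.044247)
I(S) = (S - 102*S**2)*(S + 4*sqrt(6))
I(4*10) - G = (4*10)*(4*10 - 102*(4*10)**2 + 4*sqrt(6) - 408*4*10*sqrt(6)) - 1*(-878/19843) = 40*(40 - 102*40**2 + 4*sqrt(6) - 408*40*sqrt(6)) + 878/19843 = 40*(40 - 102*1600 + 4*sqrt(6) - 16320*sqrt(6)) + 878/19843 = 40*(40 - 163200 + 4*sqrt(6) - 16320*sqrt(6)) + 878/19843 = 40*(-163160 - 16316*sqrt(6)) + 878/19843 = (-6526400 - 652640*sqrt(6)) + 878/19843 = -129503354322/19843 - 652640*sqrt(6)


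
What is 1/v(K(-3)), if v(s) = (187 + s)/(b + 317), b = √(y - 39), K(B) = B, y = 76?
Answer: 317/184 + √37/184 ≈ 1.7559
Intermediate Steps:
b = √37 (b = √(76 - 39) = √37 ≈ 6.0828)
v(s) = (187 + s)/(317 + √37) (v(s) = (187 + s)/(√37 + 317) = (187 + s)/(317 + √37))
1/v(K(-3)) = 1/((187 - 3)/(317 + √37)) = 1/(184/(317 + √37)) = 317/184 + √37/184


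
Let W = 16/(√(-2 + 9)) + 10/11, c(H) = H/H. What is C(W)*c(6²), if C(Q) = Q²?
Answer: 31676/847 + 320*√7/77 ≈ 48.393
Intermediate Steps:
c(H) = 1
W = 10/11 + 16*√7/7 (W = 16/(√7) + 10*(1/11) = 16*(√7/7) + 10/11 = 16*√7/7 + 10/11 = 10/11 + 16*√7/7 ≈ 6.9565)
C(W)*c(6²) = (10/11 + 16*√7/7)²*1 = (10/11 + 16*√7/7)²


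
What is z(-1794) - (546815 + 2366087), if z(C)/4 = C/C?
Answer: -2912898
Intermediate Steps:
z(C) = 4 (z(C) = 4*(C/C) = 4*1 = 4)
z(-1794) - (546815 + 2366087) = 4 - (546815 + 2366087) = 4 - 1*2912902 = 4 - 2912902 = -2912898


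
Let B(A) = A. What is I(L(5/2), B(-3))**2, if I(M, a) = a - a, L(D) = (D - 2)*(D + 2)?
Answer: 0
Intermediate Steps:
L(D) = (-2 + D)*(2 + D)
I(M, a) = 0
I(L(5/2), B(-3))**2 = 0**2 = 0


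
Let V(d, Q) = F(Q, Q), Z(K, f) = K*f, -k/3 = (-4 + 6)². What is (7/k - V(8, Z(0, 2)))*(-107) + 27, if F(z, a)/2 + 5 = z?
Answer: -11767/12 ≈ -980.58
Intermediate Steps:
F(z, a) = -10 + 2*z
k = -12 (k = -3*(-4 + 6)² = -3*2² = -3*4 = -12)
V(d, Q) = -10 + 2*Q
(7/k - V(8, Z(0, 2)))*(-107) + 27 = (7/(-12) - (-10 + 2*(0*2)))*(-107) + 27 = (7*(-1/12) - (-10 + 2*0))*(-107) + 27 = (-7/12 - (-10 + 0))*(-107) + 27 = (-7/12 - 1*(-10))*(-107) + 27 = (-7/12 + 10)*(-107) + 27 = (113/12)*(-107) + 27 = -12091/12 + 27 = -11767/12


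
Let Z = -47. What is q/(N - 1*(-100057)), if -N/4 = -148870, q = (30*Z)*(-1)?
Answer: 1410/695537 ≈ 0.0020272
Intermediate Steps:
q = 1410 (q = (30*(-47))*(-1) = -1410*(-1) = 1410)
N = 595480 (N = -4*(-148870) = 595480)
q/(N - 1*(-100057)) = 1410/(595480 - 1*(-100057)) = 1410/(595480 + 100057) = 1410/695537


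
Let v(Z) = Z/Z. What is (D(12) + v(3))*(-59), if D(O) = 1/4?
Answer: -295/4 ≈ -73.750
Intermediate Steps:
v(Z) = 1
D(O) = ¼
(D(12) + v(3))*(-59) = (¼ + 1)*(-59) = (5/4)*(-59) = -295/4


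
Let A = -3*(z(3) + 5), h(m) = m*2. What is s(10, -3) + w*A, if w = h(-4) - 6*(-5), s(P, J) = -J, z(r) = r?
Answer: -525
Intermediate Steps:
h(m) = 2*m
w = 22 (w = 2*(-4) - 6*(-5) = -8 + 30 = 22)
A = -24 (A = -3*(3 + 5) = -3*8 = -24)
s(10, -3) + w*A = -1*(-3) + 22*(-24) = 3 - 528 = -525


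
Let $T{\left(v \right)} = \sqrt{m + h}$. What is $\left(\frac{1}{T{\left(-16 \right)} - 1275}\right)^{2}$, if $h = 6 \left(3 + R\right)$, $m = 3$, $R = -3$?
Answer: $\frac{1}{\left(1275 - \sqrt{3}\right)^{2}} \approx 6.1682 \cdot 10^{-7}$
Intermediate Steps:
$h = 0$ ($h = 6 \left(3 - 3\right) = 6 \cdot 0 = 0$)
$T{\left(v \right)} = \sqrt{3}$ ($T{\left(v \right)} = \sqrt{3 + 0} = \sqrt{3}$)
$\left(\frac{1}{T{\left(-16 \right)} - 1275}\right)^{2} = \left(\frac{1}{\sqrt{3} - 1275}\right)^{2} = \left(\frac{1}{-1275 + \sqrt{3}}\right)^{2} = \frac{1}{\left(-1275 + \sqrt{3}\right)^{2}}$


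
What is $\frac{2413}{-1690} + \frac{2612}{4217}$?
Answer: $- \frac{5761341}{7126730} \approx -0.80841$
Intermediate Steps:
$\frac{2413}{-1690} + \frac{2612}{4217} = 2413 \left(- \frac{1}{1690}\right) + 2612 \cdot \frac{1}{4217} = - \frac{2413}{1690} + \frac{2612}{4217} = - \frac{5761341}{7126730}$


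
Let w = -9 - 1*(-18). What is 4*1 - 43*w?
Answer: -383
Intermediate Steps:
w = 9 (w = -9 + 18 = 9)
4*1 - 43*w = 4*1 - 43*9 = 4 - 387 = -383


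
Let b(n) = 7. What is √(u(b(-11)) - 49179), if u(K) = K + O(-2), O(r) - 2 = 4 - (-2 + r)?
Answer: I*√49162 ≈ 221.73*I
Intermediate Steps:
O(r) = 8 - r (O(r) = 2 + (4 - (-2 + r)) = 2 + (4 + (2 - r)) = 2 + (6 - r) = 8 - r)
u(K) = 10 + K (u(K) = K + (8 - 1*(-2)) = K + (8 + 2) = K + 10 = 10 + K)
√(u(b(-11)) - 49179) = √((10 + 7) - 49179) = √(17 - 49179) = √(-49162) = I*√49162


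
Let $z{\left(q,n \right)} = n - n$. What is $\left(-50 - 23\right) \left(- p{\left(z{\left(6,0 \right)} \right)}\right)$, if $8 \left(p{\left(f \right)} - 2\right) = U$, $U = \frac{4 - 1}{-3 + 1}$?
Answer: $\frac{2117}{16} \approx 132.31$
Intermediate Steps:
$z{\left(q,n \right)} = 0$
$U = - \frac{3}{2}$ ($U = \frac{3}{-2} = 3 \left(- \frac{1}{2}\right) = - \frac{3}{2} \approx -1.5$)
$p{\left(f \right)} = \frac{29}{16}$ ($p{\left(f \right)} = 2 + \frac{1}{8} \left(- \frac{3}{2}\right) = 2 - \frac{3}{16} = \frac{29}{16}$)
$\left(-50 - 23\right) \left(- p{\left(z{\left(6,0 \right)} \right)}\right) = \left(-50 - 23\right) \left(\left(-1\right) \frac{29}{16}\right) = \left(-73\right) \left(- \frac{29}{16}\right) = \frac{2117}{16}$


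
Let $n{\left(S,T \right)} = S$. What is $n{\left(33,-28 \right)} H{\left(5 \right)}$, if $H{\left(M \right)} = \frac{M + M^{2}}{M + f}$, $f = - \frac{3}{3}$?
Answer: $\frac{495}{2} \approx 247.5$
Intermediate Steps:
$f = -1$ ($f = \left(-3\right) \frac{1}{3} = -1$)
$H{\left(M \right)} = \frac{M + M^{2}}{-1 + M}$ ($H{\left(M \right)} = \frac{M + M^{2}}{M - 1} = \frac{M + M^{2}}{-1 + M}$)
$n{\left(33,-28 \right)} H{\left(5 \right)} = 33 \frac{5 \left(1 + 5\right)}{-1 + 5} = 33 \cdot 5 \cdot \frac{1}{4} \cdot 6 = 33 \cdot \frac{15}{2} = \frac{495}{2}$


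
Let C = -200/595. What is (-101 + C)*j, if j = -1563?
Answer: 18848217/119 ≈ 1.5839e+5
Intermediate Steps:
C = -40/119 (C = -200*1/595 = -40/119 ≈ -0.33613)
(-101 + C)*j = (-101 - 40/119)*(-1563) = -12059/119*(-1563) = 18848217/119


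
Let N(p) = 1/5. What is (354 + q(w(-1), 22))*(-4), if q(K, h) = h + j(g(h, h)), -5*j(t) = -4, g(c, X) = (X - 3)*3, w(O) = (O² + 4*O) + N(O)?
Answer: -7536/5 ≈ -1507.2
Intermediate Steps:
N(p) = ⅕
w(O) = ⅕ + O² + 4*O (w(O) = (O² + 4*O) + ⅕ = ⅕ + O² + 4*O)
g(c, X) = -9 + 3*X (g(c, X) = (-3 + X)*3 = -9 + 3*X)
j(t) = ⅘ (j(t) = -⅕*(-4) = ⅘)
q(K, h) = ⅘ + h (q(K, h) = h + ⅘ = ⅘ + h)
(354 + q(w(-1), 22))*(-4) = (354 + (⅘ + 22))*(-4) = (354 + 114/5)*(-4) = (1884/5)*(-4) = -7536/5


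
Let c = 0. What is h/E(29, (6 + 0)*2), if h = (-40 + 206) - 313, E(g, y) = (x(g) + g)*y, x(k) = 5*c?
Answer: -49/116 ≈ -0.42241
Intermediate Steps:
x(k) = 0 (x(k) = 5*0 = 0)
E(g, y) = g*y (E(g, y) = (0 + g)*y = g*y)
h = -147 (h = 166 - 313 = -147)
h/E(29, (6 + 0)*2) = -147*1/(58*(6 + 0)) = -147/(29*(6*2)) = -147/(29*12) = -147/348 = -147*1/348 = -49/116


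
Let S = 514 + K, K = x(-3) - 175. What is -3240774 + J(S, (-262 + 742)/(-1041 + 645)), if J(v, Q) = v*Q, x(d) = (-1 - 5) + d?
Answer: -3241174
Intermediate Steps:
x(d) = -6 + d
K = -184 (K = (-6 - 3) - 175 = -9 - 175 = -184)
S = 330 (S = 514 - 184 = 330)
J(v, Q) = Q*v
-3240774 + J(S, (-262 + 742)/(-1041 + 645)) = -3240774 + ((-262 + 742)/(-1041 + 645))*330 = -3240774 + (480/(-396))*330 = -3240774 + (480*(-1/396))*330 = -3240774 - 40/33*330 = -3240774 - 400 = -3241174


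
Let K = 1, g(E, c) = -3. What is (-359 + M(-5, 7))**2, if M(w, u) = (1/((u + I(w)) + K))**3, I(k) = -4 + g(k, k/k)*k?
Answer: 6063315264400/47045881 ≈ 1.2888e+5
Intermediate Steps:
I(k) = -4 - 3*k
M(w, u) = (-3 + u - 3*w)**(-3) (M(w, u) = (1/((u + (-4 - 3*w)) + 1))**3 = (1/((-4 + u - 3*w) + 1))**3 = (1/(-3 + u - 3*w))**3 = (-3 + u - 3*w)**(-3))
(-359 + M(-5, 7))**2 = (-359 + (-3 + 7 - 3*(-5))**(-3))**2 = (-359 + (-3 + 7 + 15)**(-3))**2 = (-359 + 19**(-3))**2 = (-359 + 1/6859)**2 = (-2462380/6859)**2 = 6063315264400/47045881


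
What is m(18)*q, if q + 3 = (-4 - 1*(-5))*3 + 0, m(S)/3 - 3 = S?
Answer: 0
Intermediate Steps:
m(S) = 9 + 3*S
q = 0 (q = -3 + ((-4 - 1*(-5))*3 + 0) = -3 + ((-4 + 5)*3 + 0) = -3 + (1*3 + 0) = -3 + (3 + 0) = -3 + 3 = 0)
m(18)*q = (9 + 3*18)*0 = (9 + 54)*0 = 63*0 = 0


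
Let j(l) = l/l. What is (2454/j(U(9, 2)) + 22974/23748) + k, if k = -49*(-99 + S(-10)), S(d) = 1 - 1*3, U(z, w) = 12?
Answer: 29304903/3958 ≈ 7404.0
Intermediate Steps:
j(l) = 1
S(d) = -2 (S(d) = 1 - 3 = -2)
k = 4949 (k = -49*(-99 - 2) = -49*(-101) = 4949)
(2454/j(U(9, 2)) + 22974/23748) + k = (2454/1 + 22974/23748) + 4949 = (2454*1 + 22974*(1/23748)) + 4949 = (2454 + 3829/3958) + 4949 = 9716761/3958 + 4949 = 29304903/3958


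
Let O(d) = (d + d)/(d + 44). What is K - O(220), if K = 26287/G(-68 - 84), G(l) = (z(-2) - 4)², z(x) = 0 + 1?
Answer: 26272/9 ≈ 2919.1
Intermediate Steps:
O(d) = 2*d/(44 + d) (O(d) = (2*d)/(44 + d) = 2*d/(44 + d))
z(x) = 1
G(l) = 9 (G(l) = (1 - 4)² = (-3)² = 9)
K = 26287/9 ≈ 2920.8
K - O(220) = 26287/9 - 2*220/(44 + 220) = 26287/9 - 2*220/264 = 26287/9 - 1*5/3 = 26287/9 - 5/3 = 26272/9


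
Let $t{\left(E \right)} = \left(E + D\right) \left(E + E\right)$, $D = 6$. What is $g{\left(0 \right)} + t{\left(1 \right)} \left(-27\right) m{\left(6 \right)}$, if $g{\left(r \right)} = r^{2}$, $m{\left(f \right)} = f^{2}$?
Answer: $-13608$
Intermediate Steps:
$t{\left(E \right)} = 2 E \left(6 + E\right)$ ($t{\left(E \right)} = \left(E + 6\right) \left(E + E\right) = \left(6 + E\right) 2 E = 2 E \left(6 + E\right)$)
$g{\left(0 \right)} + t{\left(1 \right)} \left(-27\right) m{\left(6 \right)} = 0^{2} + 2 \cdot 1 \left(6 + 1\right) \left(-27\right) 6^{2} = 0 + 2 \cdot 1 \cdot 7 \left(-27\right) 36 = 0 + 14 \left(-27\right) 36 = 0 - 13608 = -13608$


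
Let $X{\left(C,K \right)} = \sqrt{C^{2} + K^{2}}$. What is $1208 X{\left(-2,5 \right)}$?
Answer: $1208 \sqrt{29} \approx 6505.3$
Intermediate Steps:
$1208 X{\left(-2,5 \right)} = 1208 \sqrt{\left(-2\right)^{2} + 5^{2}} = 1208 \sqrt{4 + 25} = 1208 \sqrt{29}$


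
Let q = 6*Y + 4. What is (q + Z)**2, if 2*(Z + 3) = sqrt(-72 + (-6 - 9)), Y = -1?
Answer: (10 - I*sqrt(87))**2/4 ≈ 3.25 - 46.637*I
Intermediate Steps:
Z = -3 + I*sqrt(87)/2 (Z = -3 + sqrt(-72 + (-6 - 9))/2 = -3 + sqrt(-72 - 15)/2 = -3 + sqrt(-87)/2 = -3 + (I*sqrt(87))/2 = -3 + I*sqrt(87)/2 ≈ -3.0 + 4.6637*I)
q = -2 (q = 6*(-1) + 4 = -6 + 4 = -2)
(q + Z)**2 = (-2 + (-3 + I*sqrt(87)/2))**2 = (-5 + I*sqrt(87)/2)**2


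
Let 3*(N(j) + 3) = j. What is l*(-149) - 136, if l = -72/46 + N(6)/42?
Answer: 97339/966 ≈ 100.77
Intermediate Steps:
N(j) = -3 + j/3
l = -1535/966 (l = -72/46 + (-3 + (1/3)*6)/42 = -72*1/46 + (-3 + 2)*(1/42) = -36/23 - 1*1/42 = -36/23 - 1/42 = -1535/966 ≈ -1.5890)
l*(-149) - 136 = -1535/966*(-149) - 136 = 228715/966 - 136 = 97339/966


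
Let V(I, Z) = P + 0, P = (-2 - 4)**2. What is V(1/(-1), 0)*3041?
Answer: 109476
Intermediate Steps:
P = 36 (P = (-6)**2 = 36)
V(I, Z) = 36 (V(I, Z) = 36 + 0 = 36)
V(1/(-1), 0)*3041 = 36*3041 = 109476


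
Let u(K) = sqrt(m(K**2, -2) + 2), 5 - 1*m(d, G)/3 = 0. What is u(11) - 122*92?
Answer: -11224 + sqrt(17) ≈ -11220.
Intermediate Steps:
m(d, G) = 15 (m(d, G) = 15 - 3*0 = 15 + 0 = 15)
u(K) = sqrt(17) (u(K) = sqrt(15 + 2) = sqrt(17))
u(11) - 122*92 = sqrt(17) - 122*92 = sqrt(17) - 11224 = -11224 + sqrt(17)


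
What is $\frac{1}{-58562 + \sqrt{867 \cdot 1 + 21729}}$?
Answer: $- \frac{4183}{244963232} - \frac{\sqrt{5649}}{1714742624} \approx -1.712 \cdot 10^{-5}$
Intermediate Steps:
$\frac{1}{-58562 + \sqrt{867 \cdot 1 + 21729}} = \frac{1}{-58562 + \sqrt{867 + 21729}} = \frac{1}{-58562 + \sqrt{22596}} = \frac{1}{-58562 + 2 \sqrt{5649}}$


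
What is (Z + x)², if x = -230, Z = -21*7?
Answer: 142129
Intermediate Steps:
Z = -147
(Z + x)² = (-147 - 230)² = (-377)² = 142129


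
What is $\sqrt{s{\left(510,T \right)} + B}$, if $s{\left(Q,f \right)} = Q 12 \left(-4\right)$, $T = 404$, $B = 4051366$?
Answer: $\sqrt{4026886} \approx 2006.7$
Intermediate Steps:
$s{\left(Q,f \right)} = - 48 Q$ ($s{\left(Q,f \right)} = 12 Q \left(-4\right) = - 48 Q$)
$\sqrt{s{\left(510,T \right)} + B} = \sqrt{\left(-48\right) 510 + 4051366} = \sqrt{-24480 + 4051366} = \sqrt{4026886}$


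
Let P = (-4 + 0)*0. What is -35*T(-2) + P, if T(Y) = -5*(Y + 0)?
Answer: -350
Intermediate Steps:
P = 0 (P = -4*0 = 0)
T(Y) = -5*Y
-35*T(-2) + P = -(-175)*(-2) + 0 = -35*10 + 0 = -350 + 0 = -350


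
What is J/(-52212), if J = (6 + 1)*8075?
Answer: -2975/2748 ≈ -1.0826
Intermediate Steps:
J = 56525 (J = 7*8075 = 56525)
J/(-52212) = 56525/(-52212) = 56525*(-1/52212) = -2975/2748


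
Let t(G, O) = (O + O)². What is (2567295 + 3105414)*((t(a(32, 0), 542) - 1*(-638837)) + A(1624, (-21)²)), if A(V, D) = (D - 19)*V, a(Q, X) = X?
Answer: 14177353459689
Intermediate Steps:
A(V, D) = V*(-19 + D) (A(V, D) = (-19 + D)*V = V*(-19 + D))
t(G, O) = 4*O² (t(G, O) = (2*O)² = 4*O²)
(2567295 + 3105414)*((t(a(32, 0), 542) - 1*(-638837)) + A(1624, (-21)²)) = (2567295 + 3105414)*((4*542² - 1*(-638837)) + 1624*(-19 + (-21)²)) = 5672709*((4*293764 + 638837) + 1624*(-19 + 441)) = 5672709*((1175056 + 638837) + 1624*422) = 5672709*(1813893 + 685328) = 5672709*2499221 = 14177353459689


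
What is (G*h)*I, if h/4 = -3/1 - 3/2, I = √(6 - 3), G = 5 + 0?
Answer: -90*√3 ≈ -155.88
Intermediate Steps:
G = 5
I = √3 ≈ 1.7320
h = -18 (h = 4*(-3/1 - 3/2) = 4*(-3*1 - 3*½) = 4*(-3 - 3/2) = 4*(-9/2) = -18)
(G*h)*I = (5*(-18))*√3 = -90*√3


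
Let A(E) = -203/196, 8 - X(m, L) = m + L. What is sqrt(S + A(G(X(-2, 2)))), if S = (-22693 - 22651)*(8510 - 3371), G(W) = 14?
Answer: I*sqrt(45672472139)/14 ≈ 15265.0*I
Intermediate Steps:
X(m, L) = 8 - L - m (X(m, L) = 8 - (m + L) = 8 - (L + m) = 8 + (-L - m) = 8 - L - m)
A(E) = -29/28 (A(E) = -203*1/196 = -29/28)
S = -233022816 (S = -45344*5139 = -233022816)
sqrt(S + A(G(X(-2, 2)))) = sqrt(-233022816 - 29/28) = sqrt(-6524638877/28) = I*sqrt(45672472139)/14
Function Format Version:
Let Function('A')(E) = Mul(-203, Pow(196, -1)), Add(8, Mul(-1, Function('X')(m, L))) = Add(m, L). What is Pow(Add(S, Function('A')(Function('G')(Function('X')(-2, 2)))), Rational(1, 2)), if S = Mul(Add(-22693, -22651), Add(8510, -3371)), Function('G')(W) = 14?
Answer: Mul(Rational(1, 14), I, Pow(45672472139, Rational(1, 2))) ≈ Mul(15265., I)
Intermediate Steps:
Function('X')(m, L) = Add(8, Mul(-1, L), Mul(-1, m)) (Function('X')(m, L) = Add(8, Mul(-1, Add(m, L))) = Add(8, Mul(-1, Add(L, m))) = Add(8, Add(Mul(-1, L), Mul(-1, m))) = Add(8, Mul(-1, L), Mul(-1, m)))
Function('A')(E) = Rational(-29, 28) (Function('A')(E) = Mul(-203, Rational(1, 196)) = Rational(-29, 28))
S = -233022816 (S = Mul(-45344, 5139) = -233022816)
Pow(Add(S, Function('A')(Function('G')(Function('X')(-2, 2)))), Rational(1, 2)) = Pow(Add(-233022816, Rational(-29, 28)), Rational(1, 2)) = Pow(Rational(-6524638877, 28), Rational(1, 2)) = Mul(Rational(1, 14), I, Pow(45672472139, Rational(1, 2)))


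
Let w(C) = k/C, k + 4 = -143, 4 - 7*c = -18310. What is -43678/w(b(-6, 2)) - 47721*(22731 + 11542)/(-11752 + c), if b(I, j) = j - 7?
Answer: 1669006505657/9400650 ≈ 1.7754e+5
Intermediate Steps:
c = 18314/7 (c = 4/7 - ⅐*(-18310) = 4/7 + 18310/7 = 18314/7 ≈ 2616.3)
k = -147 (k = -4 - 143 = -147)
b(I, j) = -7 + j
w(C) = -147/C
-43678/w(b(-6, 2)) - 47721*(22731 + 11542)/(-11752 + c) = -43678/((-147/(-7 + 2))) - 47721*(22731 + 11542)/(-11752 + 18314/7) = -43678/((-147/(-5))) - 47721/((-63950/7/34273)) = -43678/((-147*(-⅕))) - 47721/((-63950/7*1/34273)) = -43678/147/5 - 47721/(-63950/239911) = -43678*5/147 - 47721*(-239911/63950) = -218390/147 + 11448792831/63950 = 1669006505657/9400650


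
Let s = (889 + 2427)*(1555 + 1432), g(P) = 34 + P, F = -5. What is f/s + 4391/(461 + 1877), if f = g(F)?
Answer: 749869803/399269612 ≈ 1.8781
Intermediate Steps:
f = 29 (f = 34 - 5 = 29)
s = 9904892 (s = 3316*2987 = 9904892)
f/s + 4391/(461 + 1877) = 29/9904892 + 4391/(461 + 1877) = 29*(1/9904892) + 4391/2338 = 1/341548 + 4391*(1/2338) = 1/341548 + 4391/2338 = 749869803/399269612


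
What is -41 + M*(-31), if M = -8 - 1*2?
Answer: 269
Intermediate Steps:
M = -10 (M = -8 - 2 = -10)
-41 + M*(-31) = -41 - 10*(-31) = -41 + 310 = 269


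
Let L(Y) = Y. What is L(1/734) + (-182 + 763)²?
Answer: 247769775/734 ≈ 3.3756e+5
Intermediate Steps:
L(1/734) + (-182 + 763)² = 1/734 + (-182 + 763)² = 1/734 + 581² = 1/734 + 337561 = 247769775/734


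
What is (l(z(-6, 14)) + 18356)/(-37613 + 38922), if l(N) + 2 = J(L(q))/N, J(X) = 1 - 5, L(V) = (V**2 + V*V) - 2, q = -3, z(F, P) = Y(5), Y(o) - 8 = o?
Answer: 238598/17017 ≈ 14.021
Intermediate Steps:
Y(o) = 8 + o
z(F, P) = 13 (z(F, P) = 8 + 5 = 13)
L(V) = -2 + 2*V**2 (L(V) = (V**2 + V**2) - 2 = 2*V**2 - 2 = -2 + 2*V**2)
J(X) = -4
l(N) = -2 - 4/N
(l(z(-6, 14)) + 18356)/(-37613 + 38922) = ((-2 - 4/13) + 18356)/(-37613 + 38922) = ((-2 - 4*1/13) + 18356)/1309 = ((-2 - 4/13) + 18356)*(1/1309) = (-30/13 + 18356)*(1/1309) = (238598/13)*(1/1309) = 238598/17017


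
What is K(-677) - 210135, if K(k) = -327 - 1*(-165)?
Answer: -210297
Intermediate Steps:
K(k) = -162 (K(k) = -327 + 165 = -162)
K(-677) - 210135 = -162 - 210135 = -210297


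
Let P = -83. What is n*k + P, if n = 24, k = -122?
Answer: -3011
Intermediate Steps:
n*k + P = 24*(-122) - 83 = -2928 - 83 = -3011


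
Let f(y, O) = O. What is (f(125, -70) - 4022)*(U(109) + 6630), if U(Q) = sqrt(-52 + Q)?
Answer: -27129960 - 4092*sqrt(57) ≈ -2.7161e+7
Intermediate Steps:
(f(125, -70) - 4022)*(U(109) + 6630) = (-70 - 4022)*(sqrt(-52 + 109) + 6630) = -4092*(sqrt(57) + 6630) = -4092*(6630 + sqrt(57)) = -27129960 - 4092*sqrt(57)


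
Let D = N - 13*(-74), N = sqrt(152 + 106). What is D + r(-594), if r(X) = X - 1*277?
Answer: 91 + sqrt(258) ≈ 107.06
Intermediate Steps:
r(X) = -277 + X (r(X) = X - 277 = -277 + X)
N = sqrt(258) ≈ 16.062
D = 962 + sqrt(258) (D = sqrt(258) - 13*(-74) = sqrt(258) + 962 = 962 + sqrt(258) ≈ 978.06)
D + r(-594) = (962 + sqrt(258)) + (-277 - 594) = (962 + sqrt(258)) - 871 = 91 + sqrt(258)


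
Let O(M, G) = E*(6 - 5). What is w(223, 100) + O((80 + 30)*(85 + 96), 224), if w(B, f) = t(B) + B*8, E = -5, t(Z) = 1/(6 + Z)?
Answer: 407392/229 ≈ 1779.0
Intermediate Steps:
O(M, G) = -5 (O(M, G) = -5*(6 - 5) = -5*1 = -5)
w(B, f) = 1/(6 + B) + 8*B (w(B, f) = 1/(6 + B) + B*8 = 1/(6 + B) + 8*B)
w(223, 100) + O((80 + 30)*(85 + 96), 224) = (1 + 8*223*(6 + 223))/(6 + 223) - 5 = (1 + 8*223*229)/229 - 5 = (1 + 408536)/229 - 5 = (1/229)*408537 - 5 = 408537/229 - 5 = 407392/229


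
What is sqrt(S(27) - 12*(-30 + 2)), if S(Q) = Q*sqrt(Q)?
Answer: sqrt(336 + 81*sqrt(3)) ≈ 21.824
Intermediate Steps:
S(Q) = Q**(3/2)
sqrt(S(27) - 12*(-30 + 2)) = sqrt(27**(3/2) - 12*(-30 + 2)) = sqrt(81*sqrt(3) - 12*(-28)) = sqrt(81*sqrt(3) + 336) = sqrt(336 + 81*sqrt(3))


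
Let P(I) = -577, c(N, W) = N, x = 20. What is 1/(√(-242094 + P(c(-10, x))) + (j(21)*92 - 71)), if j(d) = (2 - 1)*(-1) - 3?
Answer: -439/435392 - I*√242671/435392 ≈ -0.0010083 - 0.0011314*I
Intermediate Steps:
j(d) = -4 (j(d) = 1*(-1) - 3 = -1 - 3 = -4)
1/(√(-242094 + P(c(-10, x))) + (j(21)*92 - 71)) = 1/(√(-242094 - 577) + (-4*92 - 71)) = 1/(√(-242671) + (-368 - 71)) = 1/(I*√242671 - 439) = 1/(-439 + I*√242671)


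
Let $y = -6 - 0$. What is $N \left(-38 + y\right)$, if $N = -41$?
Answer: $1804$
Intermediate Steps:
$y = -6$ ($y = -6 + 0 = -6$)
$N \left(-38 + y\right) = - 41 \left(-38 - 6\right) = \left(-41\right) \left(-44\right) = 1804$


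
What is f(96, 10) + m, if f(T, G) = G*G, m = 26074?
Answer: 26174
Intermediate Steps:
f(T, G) = G²
f(96, 10) + m = 10² + 26074 = 100 + 26074 = 26174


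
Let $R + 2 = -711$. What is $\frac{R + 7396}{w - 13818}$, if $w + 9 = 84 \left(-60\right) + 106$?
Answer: $- \frac{6683}{18761} \approx -0.35622$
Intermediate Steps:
$R = -713$ ($R = -2 - 711 = -713$)
$w = -4943$ ($w = -9 + \left(84 \left(-60\right) + 106\right) = -9 + \left(-5040 + 106\right) = -9 - 4934 = -4943$)
$\frac{R + 7396}{w - 13818} = \frac{-713 + 7396}{-4943 - 13818} = \frac{6683}{-18761} = 6683 \left(- \frac{1}{18761}\right) = - \frac{6683}{18761}$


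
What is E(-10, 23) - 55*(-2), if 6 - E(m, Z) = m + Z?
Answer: 103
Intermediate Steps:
E(m, Z) = 6 - Z - m (E(m, Z) = 6 - (m + Z) = 6 - (Z + m) = 6 + (-Z - m) = 6 - Z - m)
E(-10, 23) - 55*(-2) = (6 - 1*23 - 1*(-10)) - 55*(-2) = (6 - 23 + 10) - 1*(-110) = -7 + 110 = 103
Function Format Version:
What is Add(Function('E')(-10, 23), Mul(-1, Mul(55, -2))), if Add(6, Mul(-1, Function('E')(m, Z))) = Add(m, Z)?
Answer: 103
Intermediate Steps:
Function('E')(m, Z) = Add(6, Mul(-1, Z), Mul(-1, m)) (Function('E')(m, Z) = Add(6, Mul(-1, Add(m, Z))) = Add(6, Mul(-1, Add(Z, m))) = Add(6, Add(Mul(-1, Z), Mul(-1, m))) = Add(6, Mul(-1, Z), Mul(-1, m)))
Add(Function('E')(-10, 23), Mul(-1, Mul(55, -2))) = Add(Add(6, Mul(-1, 23), Mul(-1, -10)), Mul(-1, Mul(55, -2))) = Add(Add(6, -23, 10), Mul(-1, -110)) = Add(-7, 110) = 103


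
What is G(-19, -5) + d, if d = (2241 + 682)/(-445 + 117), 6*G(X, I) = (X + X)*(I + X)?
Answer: 46933/328 ≈ 143.09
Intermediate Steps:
G(X, I) = X*(I + X)/3 (G(X, I) = ((X + X)*(I + X))/6 = ((2*X)*(I + X))/6 = (2*X*(I + X))/6 = X*(I + X)/3)
d = -2923/328 (d = 2923/(-328) = 2923*(-1/328) = -2923/328 ≈ -8.9116)
G(-19, -5) + d = (1/3)*(-19)*(-5 - 19) - 2923/328 = (1/3)*(-19)*(-24) - 2923/328 = 152 - 2923/328 = 46933/328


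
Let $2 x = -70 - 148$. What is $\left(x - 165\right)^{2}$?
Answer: $75076$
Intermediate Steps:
$x = -109$ ($x = \frac{-70 - 148}{2} = \frac{1}{2} \left(-218\right) = -109$)
$\left(x - 165\right)^{2} = \left(-109 - 165\right)^{2} = \left(-274\right)^{2} = 75076$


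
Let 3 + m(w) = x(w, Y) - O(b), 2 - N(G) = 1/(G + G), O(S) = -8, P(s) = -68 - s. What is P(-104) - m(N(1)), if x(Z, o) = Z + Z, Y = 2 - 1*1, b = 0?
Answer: 28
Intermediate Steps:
N(G) = 2 - 1/(2*G) (N(G) = 2 - 1/(G + G) = 2 - 1/(2*G))
Y = 1 (Y = 2 - 1 = 1)
x(Z, o) = 2*Z
m(w) = 5 + 2*w (m(w) = -3 + (2*w - 1*(-8)) = -3 + (2*w + 8) = -3 + (8 + 2*w) = 5 + 2*w)
P(-104) - m(N(1)) = (-68 - 1*(-104)) - (5 + 2*(2 - ½/1)) = (-68 + 104) - (5 + 2*(2 - ½*1)) = 36 - (5 + 2*(2 - ½)) = 36 - (5 + 2*(3/2)) = 36 - (5 + 3) = 36 - 1*8 = 36 - 8 = 28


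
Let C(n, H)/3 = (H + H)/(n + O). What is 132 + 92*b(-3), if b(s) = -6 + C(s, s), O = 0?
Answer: 132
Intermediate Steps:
C(n, H) = 6*H/n (C(n, H) = 3*((H + H)/(n + 0)) = 3*((2*H)/n) = 3*(2*H/n) = 6*H/n)
b(s) = 0 (b(s) = -6 + 6*s/s = -6 + 6 = 0)
132 + 92*b(-3) = 132 + 92*0 = 132 + 0 = 132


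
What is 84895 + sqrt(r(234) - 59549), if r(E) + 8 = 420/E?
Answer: 84895 + I*sqrt(90583467)/39 ≈ 84895.0 + 244.04*I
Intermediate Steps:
r(E) = -8 + 420/E
84895 + sqrt(r(234) - 59549) = 84895 + sqrt((-8 + 420/234) - 59549) = 84895 + sqrt((-8 + 420*(1/234)) - 59549) = 84895 + sqrt((-8 + 70/39) - 59549) = 84895 + sqrt(-242/39 - 59549) = 84895 + sqrt(-2322653/39) = 84895 + I*sqrt(90583467)/39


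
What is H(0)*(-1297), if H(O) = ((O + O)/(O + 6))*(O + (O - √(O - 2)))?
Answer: 0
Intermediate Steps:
H(O) = 2*O*(-√(-2 + O) + 2*O)/(6 + O) (H(O) = ((2*O)/(6 + O))*(O + (O - √(-2 + O))) = (2*O/(6 + O))*(-√(-2 + O) + 2*O) = 2*O*(-√(-2 + O) + 2*O)/(6 + O))
H(0)*(-1297) = (2*0*(-√(-2 + 0) + 2*0)/(6 + 0))*(-1297) = (2*0*(-√(-2) + 0)/6)*(-1297) = (2*0*(⅙)*(-I*√2 + 0))*(-1297) = (2*0*(⅙)*(-I*√2))*(-1297) = 0*(-1297) = 0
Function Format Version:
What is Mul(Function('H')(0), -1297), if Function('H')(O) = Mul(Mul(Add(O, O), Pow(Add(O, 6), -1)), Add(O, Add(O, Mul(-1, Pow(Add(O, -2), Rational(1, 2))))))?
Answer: 0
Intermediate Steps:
Function('H')(O) = Mul(2, O, Pow(Add(6, O), -1), Add(Mul(-1, Pow(Add(-2, O), Rational(1, 2))), Mul(2, O))) (Function('H')(O) = Mul(Mul(Mul(2, O), Pow(Add(6, O), -1)), Add(O, Add(O, Mul(-1, Pow(Add(-2, O), Rational(1, 2)))))) = Mul(Mul(2, O, Pow(Add(6, O), -1)), Add(Mul(-1, Pow(Add(-2, O), Rational(1, 2))), Mul(2, O))) = Mul(2, O, Pow(Add(6, O), -1), Add(Mul(-1, Pow(Add(-2, O), Rational(1, 2))), Mul(2, O))))
Mul(Function('H')(0), -1297) = Mul(Mul(2, 0, Pow(Add(6, 0), -1), Add(Mul(-1, Pow(Add(-2, 0), Rational(1, 2))), Mul(2, 0))), -1297) = Mul(Mul(2, 0, Pow(6, -1), Add(Mul(-1, Pow(-2, Rational(1, 2))), 0)), -1297) = Mul(Mul(2, 0, Rational(1, 6), Add(Mul(-1, Mul(I, Pow(2, Rational(1, 2)))), 0)), -1297) = Mul(Mul(2, 0, Rational(1, 6), Add(Mul(-1, I, Pow(2, Rational(1, 2))), 0)), -1297) = Mul(Mul(2, 0, Rational(1, 6), Mul(-1, I, Pow(2, Rational(1, 2)))), -1297) = Mul(0, -1297) = 0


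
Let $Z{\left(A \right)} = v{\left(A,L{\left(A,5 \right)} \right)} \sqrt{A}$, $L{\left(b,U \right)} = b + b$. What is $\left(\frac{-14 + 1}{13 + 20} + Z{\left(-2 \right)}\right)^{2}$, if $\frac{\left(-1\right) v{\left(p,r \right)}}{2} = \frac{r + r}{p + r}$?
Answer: $- \frac{15319}{1089} + \frac{208 i \sqrt{2}}{99} \approx -14.067 + 2.9713 i$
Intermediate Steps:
$L{\left(b,U \right)} = 2 b$
$v{\left(p,r \right)} = - \frac{4 r}{p + r}$ ($v{\left(p,r \right)} = - 2 \frac{r + r}{p + r} = - 2 \frac{2 r}{p + r} = - \frac{4 r}{p + r}$)
$Z{\left(A \right)} = - \frac{8 \sqrt{A}}{3}$ ($Z{\left(A \right)} = - \frac{4 \cdot 2 A}{A + 2 A} \sqrt{A} = - \frac{4 \cdot 2 A}{3 A} \sqrt{A} = - 4 \cdot 2 A \frac{1}{3 A} \sqrt{A} = - \frac{8 \sqrt{A}}{3}$)
$\left(\frac{-14 + 1}{13 + 20} + Z{\left(-2 \right)}\right)^{2} = \left(\frac{-14 + 1}{13 + 20} - \frac{8 \sqrt{-2}}{3}\right)^{2} = \left(- \frac{13}{33} - \frac{8 i \sqrt{2}}{3}\right)^{2}$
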